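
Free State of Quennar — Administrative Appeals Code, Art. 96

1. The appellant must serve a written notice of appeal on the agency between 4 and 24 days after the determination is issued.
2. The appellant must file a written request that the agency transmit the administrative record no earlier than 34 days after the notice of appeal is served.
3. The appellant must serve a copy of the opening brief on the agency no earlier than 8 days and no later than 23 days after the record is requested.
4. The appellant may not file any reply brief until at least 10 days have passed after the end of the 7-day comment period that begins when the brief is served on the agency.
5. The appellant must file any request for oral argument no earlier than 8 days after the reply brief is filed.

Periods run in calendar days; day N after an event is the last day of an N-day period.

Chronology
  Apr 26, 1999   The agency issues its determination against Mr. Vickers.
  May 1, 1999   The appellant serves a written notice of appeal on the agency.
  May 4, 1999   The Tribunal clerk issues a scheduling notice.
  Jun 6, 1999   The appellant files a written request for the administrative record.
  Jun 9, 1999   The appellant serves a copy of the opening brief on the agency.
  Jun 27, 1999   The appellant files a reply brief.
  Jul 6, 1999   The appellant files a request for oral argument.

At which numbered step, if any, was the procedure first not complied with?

Step 1 — 4 and 24 days from Apr 26, 1999 (when the determination is issued) are Apr 30, 1999 and May 20, 1999 respectively; done May 1, 1999, which is between those dates.
Step 2 — must wait 34 days from May 1, 1999 (when the notice of appeal is served), so not before Jun 4, 1999; Jun 6, 1999 is on or after that date.
Step 3 — 8 and 23 days from Jun 6, 1999 (when the record is requested) are Jun 14, 1999 and Jun 29, 1999 respectively; Jun 9, 1999 is 5 days too early.
The procedure was therefore not followed at step 3.

Step 3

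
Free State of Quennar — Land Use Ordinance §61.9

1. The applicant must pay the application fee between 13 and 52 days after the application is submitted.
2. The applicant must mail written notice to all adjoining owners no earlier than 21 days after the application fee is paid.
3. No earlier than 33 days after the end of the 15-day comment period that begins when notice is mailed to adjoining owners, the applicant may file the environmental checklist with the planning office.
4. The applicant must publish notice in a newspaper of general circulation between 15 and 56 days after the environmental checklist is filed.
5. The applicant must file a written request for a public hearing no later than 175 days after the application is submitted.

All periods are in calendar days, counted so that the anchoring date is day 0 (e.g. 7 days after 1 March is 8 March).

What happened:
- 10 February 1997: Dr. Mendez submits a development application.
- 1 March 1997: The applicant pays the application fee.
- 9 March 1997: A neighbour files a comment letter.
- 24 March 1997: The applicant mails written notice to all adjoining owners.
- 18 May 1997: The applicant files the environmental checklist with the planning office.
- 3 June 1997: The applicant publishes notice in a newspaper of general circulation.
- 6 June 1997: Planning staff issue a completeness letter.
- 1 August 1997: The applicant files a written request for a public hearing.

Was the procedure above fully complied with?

Step 1: the window is 13–52 days after 10 February 1997 (when the application is submitted), so 23 February 1997 through 3 April 1997; done 1 March 1997 — within the window.
Step 2: the earliest permitted date is 21 days after 1 March 1997 (when the application fee is paid), i.e. 22 March 1997; done 24 March 1997, after the minimum wait.
Step 3: the earliest permitted date is 33 days after 8 April 1997 (end of the 15-day comment period, which began when notice is mailed to adjoining owners on 24 March 1997), i.e. 11 May 1997; done 18 May 1997, after the minimum wait.
Step 4: the window is 15–56 days after 18 May 1997 (when the environmental checklist is filed), so 2 June 1997 through 13 July 1997; done 3 June 1997 — within the window.
Step 5: 175 days after 10 February 1997 (when the application is submitted) is 4 August 1997; 1 August 1997 is within that limit.

Yes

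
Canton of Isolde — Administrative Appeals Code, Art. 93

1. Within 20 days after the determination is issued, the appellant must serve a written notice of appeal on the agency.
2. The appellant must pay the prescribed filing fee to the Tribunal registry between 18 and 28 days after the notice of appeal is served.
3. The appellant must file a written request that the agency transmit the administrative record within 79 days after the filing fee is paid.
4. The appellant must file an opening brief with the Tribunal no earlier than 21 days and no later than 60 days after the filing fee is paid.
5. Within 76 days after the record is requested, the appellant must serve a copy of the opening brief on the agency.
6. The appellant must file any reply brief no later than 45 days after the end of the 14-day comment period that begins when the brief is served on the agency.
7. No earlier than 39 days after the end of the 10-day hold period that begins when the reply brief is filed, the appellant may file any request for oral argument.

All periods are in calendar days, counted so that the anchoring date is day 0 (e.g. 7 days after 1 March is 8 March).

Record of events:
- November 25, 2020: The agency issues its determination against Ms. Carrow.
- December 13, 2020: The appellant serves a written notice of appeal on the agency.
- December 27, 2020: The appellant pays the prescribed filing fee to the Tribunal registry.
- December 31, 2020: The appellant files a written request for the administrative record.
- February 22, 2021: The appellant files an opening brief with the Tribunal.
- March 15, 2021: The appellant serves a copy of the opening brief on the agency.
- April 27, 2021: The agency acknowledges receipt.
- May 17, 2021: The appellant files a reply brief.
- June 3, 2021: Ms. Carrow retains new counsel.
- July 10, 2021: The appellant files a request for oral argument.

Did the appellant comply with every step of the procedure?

No

(1) due by November 25, 2020 + 20 days = December 15, 2020; done December 13, 2020 — timely.
(2) the permitted window runs from December 13, 2020 + 18 = December 31, 2020 to December 13, 2020 + 28 = January 10, 2021; December 27, 2020 is 4 days too early.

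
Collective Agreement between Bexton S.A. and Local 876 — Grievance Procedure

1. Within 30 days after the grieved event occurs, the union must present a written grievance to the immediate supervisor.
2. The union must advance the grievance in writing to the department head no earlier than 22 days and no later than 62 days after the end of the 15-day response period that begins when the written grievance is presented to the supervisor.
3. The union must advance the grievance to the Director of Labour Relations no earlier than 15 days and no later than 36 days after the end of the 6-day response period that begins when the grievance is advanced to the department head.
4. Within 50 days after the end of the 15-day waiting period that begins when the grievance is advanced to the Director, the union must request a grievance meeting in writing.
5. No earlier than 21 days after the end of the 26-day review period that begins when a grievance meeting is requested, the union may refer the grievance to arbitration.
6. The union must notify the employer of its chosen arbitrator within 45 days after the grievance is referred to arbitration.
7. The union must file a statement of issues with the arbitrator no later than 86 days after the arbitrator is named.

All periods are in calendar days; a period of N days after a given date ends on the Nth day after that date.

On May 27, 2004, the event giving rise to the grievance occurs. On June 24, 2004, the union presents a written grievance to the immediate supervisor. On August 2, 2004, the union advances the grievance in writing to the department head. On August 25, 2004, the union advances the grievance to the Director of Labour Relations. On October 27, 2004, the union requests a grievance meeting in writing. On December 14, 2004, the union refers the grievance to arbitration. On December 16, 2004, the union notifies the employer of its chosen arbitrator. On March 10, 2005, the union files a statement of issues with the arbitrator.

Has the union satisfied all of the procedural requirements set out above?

Yes

Step 1: 30 days after May 27, 2004 (when the grieved event occurs) is June 26, 2004; done June 24, 2004 — timely.
Step 2: the window is 22–62 days after July 9, 2004 (end of the 15-day response period, which began when the written grievance is presented to the supervisor on June 24, 2004), so July 31, 2004 through September 9, 2004; done August 2, 2004 — within the window.
Step 3: the window is 15–36 days after August 8, 2004 (end of the 6-day response period, which began when the grievance is advanced to the department head on August 2, 2004), so August 23, 2004 through September 13, 2004; done August 25, 2004, which is between those dates.
Step 4: 50 days after September 9, 2004 (end of the 15-day waiting period, which began when the grievance is advanced to the Director on August 25, 2004) is October 29, 2004; October 27, 2004 is within that limit.
Step 5: the earliest permitted date is 21 days after November 22, 2004 (end of the 26-day review period, which began when a grievance meeting is requested on October 27, 2004), i.e. December 13, 2004; done December 14, 2004, after the minimum wait.
Step 6: 45 days after December 14, 2004 (when the grievance is referred to arbitration) is January 28, 2005; done December 16, 2004 — timely.
Step 7: 86 days after December 16, 2004 (when the arbitrator is named) is March 12, 2005; March 10, 2005 is within that limit.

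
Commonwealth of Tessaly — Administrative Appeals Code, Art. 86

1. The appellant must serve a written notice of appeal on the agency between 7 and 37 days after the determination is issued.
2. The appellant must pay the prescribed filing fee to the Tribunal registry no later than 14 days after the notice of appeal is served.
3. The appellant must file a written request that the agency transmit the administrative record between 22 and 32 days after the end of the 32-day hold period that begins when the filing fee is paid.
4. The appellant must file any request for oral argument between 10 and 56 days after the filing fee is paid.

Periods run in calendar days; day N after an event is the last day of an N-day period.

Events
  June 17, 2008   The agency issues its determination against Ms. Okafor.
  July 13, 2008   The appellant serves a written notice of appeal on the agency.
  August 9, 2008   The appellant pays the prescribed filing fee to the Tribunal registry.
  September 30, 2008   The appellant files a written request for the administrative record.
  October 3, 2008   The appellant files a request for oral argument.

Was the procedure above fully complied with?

Step 1 — 7 and 37 days from June 17, 2008 (when the determination is issued) are June 24, 2008 and July 24, 2008 respectively; done July 13, 2008, which is between those dates.
Step 2 — counting 14 days from July 13, 2008 (when the notice of appeal is served) gives a deadline of July 27, 2008; done August 9, 2008 — 13 days late.
The analysis stops there.

No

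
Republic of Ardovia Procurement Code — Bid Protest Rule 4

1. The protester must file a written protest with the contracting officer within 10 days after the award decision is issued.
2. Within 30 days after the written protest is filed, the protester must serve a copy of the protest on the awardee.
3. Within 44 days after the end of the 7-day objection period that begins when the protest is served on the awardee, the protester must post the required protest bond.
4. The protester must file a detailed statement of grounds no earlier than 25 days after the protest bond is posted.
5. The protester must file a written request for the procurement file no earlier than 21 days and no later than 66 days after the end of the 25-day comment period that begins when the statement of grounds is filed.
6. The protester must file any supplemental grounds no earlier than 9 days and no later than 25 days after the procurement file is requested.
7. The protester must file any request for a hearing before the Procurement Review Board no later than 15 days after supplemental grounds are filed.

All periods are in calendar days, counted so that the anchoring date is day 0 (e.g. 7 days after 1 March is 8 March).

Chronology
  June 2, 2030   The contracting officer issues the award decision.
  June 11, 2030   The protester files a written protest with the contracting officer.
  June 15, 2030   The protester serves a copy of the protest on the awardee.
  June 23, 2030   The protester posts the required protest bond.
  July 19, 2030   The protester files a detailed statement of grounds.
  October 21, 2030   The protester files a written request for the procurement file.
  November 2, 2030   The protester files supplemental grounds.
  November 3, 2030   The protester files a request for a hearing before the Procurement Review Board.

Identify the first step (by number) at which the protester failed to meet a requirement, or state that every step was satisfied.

(1) due by June 2, 2030 + 10 days = June 12, 2030; June 11, 2030 is within that limit.
(2) due by June 11, 2030 + 30 days = July 11, 2030; done June 15, 2030 — timely.
(3) due by June 22, 2030 + 44 days = August 5, 2030; June 23, 2030 is within that limit.
(4) permitted from June 23, 2030 + 25 days = July 18, 2030 onward; done July 19, 2030 — permitted.
(5) the permitted window runs from August 13, 2030 + 21 = September 3, 2030 to August 13, 2030 + 66 = October 18, 2030; done October 21, 2030 — 3 days after the window closed.

Step 5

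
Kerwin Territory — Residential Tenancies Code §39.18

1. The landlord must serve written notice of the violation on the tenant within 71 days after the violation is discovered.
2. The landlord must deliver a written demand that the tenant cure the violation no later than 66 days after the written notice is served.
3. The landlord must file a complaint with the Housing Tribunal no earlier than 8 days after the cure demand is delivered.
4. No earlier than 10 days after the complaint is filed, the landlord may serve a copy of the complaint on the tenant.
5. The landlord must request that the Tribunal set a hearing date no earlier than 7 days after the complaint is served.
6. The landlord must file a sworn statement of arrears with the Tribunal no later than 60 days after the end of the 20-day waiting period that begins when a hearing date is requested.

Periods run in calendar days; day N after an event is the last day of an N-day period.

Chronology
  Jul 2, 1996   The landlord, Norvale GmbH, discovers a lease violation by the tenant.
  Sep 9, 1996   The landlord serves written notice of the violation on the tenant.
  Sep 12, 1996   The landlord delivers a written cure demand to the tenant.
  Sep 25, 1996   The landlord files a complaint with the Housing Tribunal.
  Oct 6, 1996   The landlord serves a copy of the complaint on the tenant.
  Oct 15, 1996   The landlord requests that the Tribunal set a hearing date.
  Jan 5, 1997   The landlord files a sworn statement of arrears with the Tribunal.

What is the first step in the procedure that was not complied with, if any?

Step 6

Step 1: 71 days after Jul 2, 1996 (when the violation is discovered) is Sep 11, 1996; done Sep 9, 1996 — timely.
Step 2: 66 days after Sep 9, 1996 (when the written notice is served) is Nov 14, 1996; completed Sep 12, 1996, before the deadline.
Step 3: the earliest permitted date is 8 days after Sep 12, 1996 (when the cure demand is delivered), i.e. Sep 20, 1996; done Sep 25, 1996, after the minimum wait.
Step 4: the earliest permitted date is 10 days after Sep 25, 1996 (when the complaint is filed), i.e. Oct 5, 1996; done Oct 6, 1996, after the minimum wait.
Step 5: the earliest permitted date is 7 days after Oct 6, 1996 (when the complaint is served), i.e. Oct 13, 1996; Oct 15, 1996 is on or after that date.
Step 6: 60 days after Nov 4, 1996 (end of the 20-day waiting period, which began when a hearing date is requested on Oct 15, 1996) is Jan 3, 1997; done Jan 5, 1997 — 2 days late.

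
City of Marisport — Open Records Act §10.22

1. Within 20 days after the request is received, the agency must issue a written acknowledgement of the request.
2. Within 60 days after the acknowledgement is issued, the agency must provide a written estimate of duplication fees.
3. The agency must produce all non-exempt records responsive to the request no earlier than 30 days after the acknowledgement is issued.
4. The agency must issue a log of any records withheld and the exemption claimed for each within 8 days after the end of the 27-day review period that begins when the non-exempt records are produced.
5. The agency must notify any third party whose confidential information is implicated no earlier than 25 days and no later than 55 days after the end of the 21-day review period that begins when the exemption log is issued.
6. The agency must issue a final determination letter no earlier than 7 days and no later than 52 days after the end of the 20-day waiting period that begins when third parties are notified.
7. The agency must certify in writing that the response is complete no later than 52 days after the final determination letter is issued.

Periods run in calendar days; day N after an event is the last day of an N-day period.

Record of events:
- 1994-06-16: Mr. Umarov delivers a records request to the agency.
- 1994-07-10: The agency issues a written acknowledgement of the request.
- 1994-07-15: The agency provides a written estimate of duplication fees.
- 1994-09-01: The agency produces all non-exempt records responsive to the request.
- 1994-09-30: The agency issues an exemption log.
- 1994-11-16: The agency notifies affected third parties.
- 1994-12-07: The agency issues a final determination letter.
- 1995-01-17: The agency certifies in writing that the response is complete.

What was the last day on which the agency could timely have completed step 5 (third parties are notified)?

1994-12-15

The exemption log is issued on 1994-09-30; the 21-day review period therefore ends 1994-10-21, and step 5 runs from that date. The window is 25–55 days after 1994-10-21; it closes on 1994-12-15.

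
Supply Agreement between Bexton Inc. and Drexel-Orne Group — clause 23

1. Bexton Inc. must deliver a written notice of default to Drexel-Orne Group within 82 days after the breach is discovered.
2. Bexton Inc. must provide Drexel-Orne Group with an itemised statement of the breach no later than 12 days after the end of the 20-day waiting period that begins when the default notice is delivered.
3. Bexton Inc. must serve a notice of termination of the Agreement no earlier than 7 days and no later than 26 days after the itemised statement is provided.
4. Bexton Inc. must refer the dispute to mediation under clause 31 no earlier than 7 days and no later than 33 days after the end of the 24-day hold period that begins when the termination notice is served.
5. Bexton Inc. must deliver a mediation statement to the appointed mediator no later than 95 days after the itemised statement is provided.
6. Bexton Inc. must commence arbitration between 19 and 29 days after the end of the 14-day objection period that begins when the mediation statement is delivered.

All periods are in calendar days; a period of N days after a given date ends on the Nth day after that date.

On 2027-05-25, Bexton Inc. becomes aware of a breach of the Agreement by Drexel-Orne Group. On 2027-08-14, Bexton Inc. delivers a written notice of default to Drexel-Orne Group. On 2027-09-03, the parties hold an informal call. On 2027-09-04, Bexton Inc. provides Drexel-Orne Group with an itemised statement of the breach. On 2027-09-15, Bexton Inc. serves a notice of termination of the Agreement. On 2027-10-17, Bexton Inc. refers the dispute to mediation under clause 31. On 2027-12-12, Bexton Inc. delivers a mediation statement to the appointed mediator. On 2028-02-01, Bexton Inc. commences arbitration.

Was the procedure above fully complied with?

No

Step 1 — counting 82 days from 2027-05-25 (when the breach is discovered) gives a deadline of 2027-08-15; 2027-08-14 is within that limit.
Step 2 — counting 12 days from 2027-09-03 (end of the 20-day waiting period, which began when the default notice is delivered on 2027-08-14) gives a deadline of 2027-09-15; 2027-09-04 is within that limit.
Step 3 — 7 and 26 days from 2027-09-04 (when the itemised statement is provided) are 2027-09-11 and 2027-09-30 respectively; done 2027-09-15, which is between those dates.
Step 4 — 7 and 33 days from 2027-10-09 (end of the 24-day hold period, which began when the termination notice is served on 2027-09-15) are 2027-10-16 and 2027-11-11 respectively; 2027-10-17 falls inside that range.
Step 5 — counting 95 days from 2027-09-04 (when the itemised statement is provided) gives a deadline of 2027-12-08; done 2027-12-12 — 4 days late.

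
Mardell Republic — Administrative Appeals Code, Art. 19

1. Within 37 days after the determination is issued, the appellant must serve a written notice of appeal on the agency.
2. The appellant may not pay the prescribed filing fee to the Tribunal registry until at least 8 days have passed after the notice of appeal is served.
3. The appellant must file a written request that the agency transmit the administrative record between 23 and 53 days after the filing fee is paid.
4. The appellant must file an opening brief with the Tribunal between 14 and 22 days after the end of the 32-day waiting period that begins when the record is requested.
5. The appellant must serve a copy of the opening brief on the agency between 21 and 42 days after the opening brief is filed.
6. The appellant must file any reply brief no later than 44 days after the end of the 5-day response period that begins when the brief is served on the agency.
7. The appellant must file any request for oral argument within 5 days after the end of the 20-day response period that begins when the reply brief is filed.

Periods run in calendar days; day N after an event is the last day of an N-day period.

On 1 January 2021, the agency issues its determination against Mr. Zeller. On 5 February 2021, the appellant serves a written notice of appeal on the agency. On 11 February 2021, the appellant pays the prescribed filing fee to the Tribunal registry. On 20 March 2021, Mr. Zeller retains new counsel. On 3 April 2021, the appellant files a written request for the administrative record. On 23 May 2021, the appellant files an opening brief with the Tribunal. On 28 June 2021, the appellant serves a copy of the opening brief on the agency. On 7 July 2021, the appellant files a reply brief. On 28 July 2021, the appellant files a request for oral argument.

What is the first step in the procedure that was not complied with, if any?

Step 1: 37 days after 1 January 2021 (when the determination is issued) is 7 February 2021; completed 5 February 2021, before the deadline.
Step 2: the earliest permitted date is 8 days after 5 February 2021 (when the notice of appeal is served), i.e. 13 February 2021; done 11 February 2021 — 2 days too early.

Step 2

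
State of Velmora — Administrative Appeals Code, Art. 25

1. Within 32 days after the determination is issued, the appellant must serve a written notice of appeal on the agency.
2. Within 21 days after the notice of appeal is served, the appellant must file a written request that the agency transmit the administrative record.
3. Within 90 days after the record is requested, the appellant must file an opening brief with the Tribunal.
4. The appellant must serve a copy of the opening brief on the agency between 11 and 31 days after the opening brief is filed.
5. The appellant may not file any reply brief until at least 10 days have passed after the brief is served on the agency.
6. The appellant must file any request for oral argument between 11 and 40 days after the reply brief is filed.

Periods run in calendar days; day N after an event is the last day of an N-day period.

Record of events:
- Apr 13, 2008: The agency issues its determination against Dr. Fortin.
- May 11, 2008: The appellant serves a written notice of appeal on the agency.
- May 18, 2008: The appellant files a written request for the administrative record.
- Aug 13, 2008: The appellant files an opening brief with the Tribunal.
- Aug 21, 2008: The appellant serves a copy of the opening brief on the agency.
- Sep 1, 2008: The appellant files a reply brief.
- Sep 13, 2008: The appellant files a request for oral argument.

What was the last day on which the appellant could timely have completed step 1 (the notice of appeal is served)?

May 15, 2008

Step 1 runs from Apr 13, 2008, when the determination is issued. 32 days after Apr 13, 2008 is May 15, 2008.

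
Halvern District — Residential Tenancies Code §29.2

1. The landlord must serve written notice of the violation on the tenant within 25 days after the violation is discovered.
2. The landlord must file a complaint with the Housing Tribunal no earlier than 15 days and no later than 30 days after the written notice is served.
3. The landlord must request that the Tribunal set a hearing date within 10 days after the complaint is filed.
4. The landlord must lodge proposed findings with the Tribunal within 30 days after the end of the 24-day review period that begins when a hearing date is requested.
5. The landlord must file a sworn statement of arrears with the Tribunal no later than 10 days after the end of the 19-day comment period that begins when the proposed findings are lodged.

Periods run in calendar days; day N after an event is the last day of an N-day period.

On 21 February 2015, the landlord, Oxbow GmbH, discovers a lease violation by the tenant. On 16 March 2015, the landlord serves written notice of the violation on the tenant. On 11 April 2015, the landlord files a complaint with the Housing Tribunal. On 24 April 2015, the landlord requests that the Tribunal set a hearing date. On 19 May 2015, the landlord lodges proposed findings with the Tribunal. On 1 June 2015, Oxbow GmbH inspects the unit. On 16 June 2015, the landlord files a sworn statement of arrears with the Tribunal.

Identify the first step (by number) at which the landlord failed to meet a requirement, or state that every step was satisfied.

Step 3

Step 1: 25 days after 21 February 2015 (when the violation is discovered) is 18 March 2015; completed 16 March 2015, before the deadline.
Step 2: the window is 15–30 days after 16 March 2015 (when the written notice is served), so 31 March 2015 through 15 April 2015; done 11 April 2015 — within the window.
Step 3: 10 days after 11 April 2015 (when the complaint is filed) is 21 April 2015; not done until 24 April 2015, 3 days after the deadline.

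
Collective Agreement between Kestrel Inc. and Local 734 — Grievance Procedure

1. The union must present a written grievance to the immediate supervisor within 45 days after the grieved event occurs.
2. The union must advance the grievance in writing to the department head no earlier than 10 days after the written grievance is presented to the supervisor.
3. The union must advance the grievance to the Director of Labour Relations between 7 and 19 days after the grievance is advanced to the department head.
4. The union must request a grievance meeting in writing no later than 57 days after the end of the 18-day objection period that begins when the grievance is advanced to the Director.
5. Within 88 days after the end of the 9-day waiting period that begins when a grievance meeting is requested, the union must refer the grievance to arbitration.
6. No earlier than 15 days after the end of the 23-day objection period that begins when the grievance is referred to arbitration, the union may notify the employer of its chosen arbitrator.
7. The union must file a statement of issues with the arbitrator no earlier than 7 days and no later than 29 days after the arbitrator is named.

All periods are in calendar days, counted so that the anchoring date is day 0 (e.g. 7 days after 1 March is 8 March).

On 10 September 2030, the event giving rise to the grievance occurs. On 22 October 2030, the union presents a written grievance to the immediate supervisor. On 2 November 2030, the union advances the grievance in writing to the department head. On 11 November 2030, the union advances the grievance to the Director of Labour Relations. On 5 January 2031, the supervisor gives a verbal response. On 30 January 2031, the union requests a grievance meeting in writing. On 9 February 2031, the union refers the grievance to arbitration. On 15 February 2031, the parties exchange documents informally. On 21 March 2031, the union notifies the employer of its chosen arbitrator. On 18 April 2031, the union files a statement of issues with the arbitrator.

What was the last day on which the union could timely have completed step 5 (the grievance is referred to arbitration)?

A grievance meeting is requested on 30 January 2031; the 9-day waiting period therefore ends 8 February 2031, and step 5 runs from that date. 88 days after 8 February 2031 is 7 May 2031.

7 May 2031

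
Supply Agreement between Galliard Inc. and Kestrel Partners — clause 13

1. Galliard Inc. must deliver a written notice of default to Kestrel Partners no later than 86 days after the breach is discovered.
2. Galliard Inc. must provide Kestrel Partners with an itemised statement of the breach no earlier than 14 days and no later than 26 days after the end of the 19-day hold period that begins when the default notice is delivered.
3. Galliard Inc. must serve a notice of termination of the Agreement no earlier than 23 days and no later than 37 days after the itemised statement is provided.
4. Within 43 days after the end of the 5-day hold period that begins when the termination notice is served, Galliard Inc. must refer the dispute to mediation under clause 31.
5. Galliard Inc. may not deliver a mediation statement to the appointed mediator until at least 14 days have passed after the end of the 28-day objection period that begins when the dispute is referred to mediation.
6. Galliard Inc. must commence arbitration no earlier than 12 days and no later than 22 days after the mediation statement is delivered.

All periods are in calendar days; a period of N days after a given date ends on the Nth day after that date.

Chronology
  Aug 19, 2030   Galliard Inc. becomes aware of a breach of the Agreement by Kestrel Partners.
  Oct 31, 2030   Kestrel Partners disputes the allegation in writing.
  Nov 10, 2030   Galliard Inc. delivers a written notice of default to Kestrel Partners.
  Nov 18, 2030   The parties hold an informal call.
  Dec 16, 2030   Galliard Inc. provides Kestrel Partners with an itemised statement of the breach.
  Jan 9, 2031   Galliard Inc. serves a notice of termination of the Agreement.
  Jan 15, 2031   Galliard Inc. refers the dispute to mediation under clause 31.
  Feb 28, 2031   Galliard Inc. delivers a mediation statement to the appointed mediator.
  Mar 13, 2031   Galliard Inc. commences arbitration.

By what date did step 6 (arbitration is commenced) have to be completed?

Mar 22, 2031

Step 6 runs from Feb 28, 2031, when the mediation statement is delivered. The window is 12–22 days after Feb 28, 2031; it closes on Mar 22, 2031.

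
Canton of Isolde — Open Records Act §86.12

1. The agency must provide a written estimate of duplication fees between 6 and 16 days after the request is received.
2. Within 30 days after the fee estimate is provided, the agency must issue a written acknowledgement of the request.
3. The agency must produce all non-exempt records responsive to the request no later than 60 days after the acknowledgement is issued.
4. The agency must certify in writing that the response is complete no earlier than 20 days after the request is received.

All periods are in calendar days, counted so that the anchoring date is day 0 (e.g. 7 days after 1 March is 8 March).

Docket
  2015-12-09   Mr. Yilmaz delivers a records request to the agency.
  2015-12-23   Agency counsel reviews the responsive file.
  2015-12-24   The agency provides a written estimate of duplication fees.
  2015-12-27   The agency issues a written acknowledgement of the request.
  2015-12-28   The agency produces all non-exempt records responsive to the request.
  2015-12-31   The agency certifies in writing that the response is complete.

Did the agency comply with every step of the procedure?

Step 1 — 6 and 16 days from 2015-12-09 (when the request is received) are 2015-12-15 and 2015-12-25 respectively; done 2015-12-24 — within the window.
Step 2 — counting 30 days from 2015-12-24 (when the fee estimate is provided) gives a deadline of 2016-01-23; done 2015-12-27 — timely.
Step 3 — counting 60 days from 2015-12-27 (when the acknowledgement is issued) gives a deadline of 2016-02-25; done 2015-12-28 — timely.
Step 4 — must wait 20 days from 2015-12-09 (when the request is received), so not before 2015-12-29; done 2015-12-31, after the minimum wait.

Yes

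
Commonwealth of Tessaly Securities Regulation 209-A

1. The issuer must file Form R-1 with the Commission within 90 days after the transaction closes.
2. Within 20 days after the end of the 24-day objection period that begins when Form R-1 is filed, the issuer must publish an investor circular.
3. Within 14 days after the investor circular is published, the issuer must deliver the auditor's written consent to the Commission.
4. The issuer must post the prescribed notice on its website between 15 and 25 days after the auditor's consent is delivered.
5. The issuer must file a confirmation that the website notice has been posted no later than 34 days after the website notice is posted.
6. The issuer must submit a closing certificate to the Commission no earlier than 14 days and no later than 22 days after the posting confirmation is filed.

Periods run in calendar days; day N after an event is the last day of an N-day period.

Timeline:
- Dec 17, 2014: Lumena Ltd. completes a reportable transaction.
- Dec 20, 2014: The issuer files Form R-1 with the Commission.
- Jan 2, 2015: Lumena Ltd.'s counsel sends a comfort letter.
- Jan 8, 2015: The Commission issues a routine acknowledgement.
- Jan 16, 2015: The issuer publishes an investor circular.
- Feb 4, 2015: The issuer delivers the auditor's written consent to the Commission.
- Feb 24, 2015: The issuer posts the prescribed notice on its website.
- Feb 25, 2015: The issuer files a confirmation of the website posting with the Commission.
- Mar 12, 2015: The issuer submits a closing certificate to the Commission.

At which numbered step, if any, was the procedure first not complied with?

Step 1: 90 days after Dec 17, 2014 (when the transaction closes) is Mar 17, 2015; Dec 20, 2014 is within that limit.
Step 2: 20 days after Jan 13, 2015 (end of the 24-day objection period, which began when Form R-1 is filed on Dec 20, 2014) is Feb 2, 2015; done Jan 16, 2015 — timely.
Step 3: 14 days after Jan 16, 2015 (when the investor circular is published) is Jan 30, 2015; not done until Feb 4, 2015, 5 days after the deadline.

Step 3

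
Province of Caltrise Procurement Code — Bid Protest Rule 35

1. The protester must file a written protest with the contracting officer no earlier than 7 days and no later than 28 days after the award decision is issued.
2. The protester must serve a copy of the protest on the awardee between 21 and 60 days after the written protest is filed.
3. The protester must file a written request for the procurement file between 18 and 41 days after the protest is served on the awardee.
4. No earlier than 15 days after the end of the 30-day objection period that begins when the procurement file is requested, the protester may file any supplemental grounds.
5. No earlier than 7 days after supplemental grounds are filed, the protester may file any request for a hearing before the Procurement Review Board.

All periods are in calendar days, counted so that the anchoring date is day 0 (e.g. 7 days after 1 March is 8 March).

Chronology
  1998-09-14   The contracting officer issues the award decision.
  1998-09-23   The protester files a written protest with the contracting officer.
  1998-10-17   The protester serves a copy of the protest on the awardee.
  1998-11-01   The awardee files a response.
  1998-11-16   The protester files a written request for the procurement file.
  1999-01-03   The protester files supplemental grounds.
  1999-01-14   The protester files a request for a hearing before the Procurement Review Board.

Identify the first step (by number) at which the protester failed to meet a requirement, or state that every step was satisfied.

Step 1: the window is 7–28 days after 1998-09-14 (when the award decision is issued), so 1998-09-21 through 1998-10-12; done 1998-09-23, which is between those dates.
Step 2: the window is 21–60 days after 1998-09-23 (when the written protest is filed), so 1998-10-14 through 1998-11-22; done 1998-10-17 — within the window.
Step 3: the window is 18–41 days after 1998-10-17 (when the protest is served on the awardee), so 1998-11-04 through 1998-11-27; done 1998-11-16 — within the window.
Step 4: the earliest permitted date is 15 days after 1998-12-16 (end of the 30-day objection period, which began when the procurement file is requested on 1998-11-16), i.e. 1998-12-31; 1999-01-03 is on or after that date.
Step 5: the earliest permitted date is 7 days after 1999-01-03 (when supplemental grounds are filed), i.e. 1999-01-10; done 1999-01-14 — permitted.

None — every step was satisfied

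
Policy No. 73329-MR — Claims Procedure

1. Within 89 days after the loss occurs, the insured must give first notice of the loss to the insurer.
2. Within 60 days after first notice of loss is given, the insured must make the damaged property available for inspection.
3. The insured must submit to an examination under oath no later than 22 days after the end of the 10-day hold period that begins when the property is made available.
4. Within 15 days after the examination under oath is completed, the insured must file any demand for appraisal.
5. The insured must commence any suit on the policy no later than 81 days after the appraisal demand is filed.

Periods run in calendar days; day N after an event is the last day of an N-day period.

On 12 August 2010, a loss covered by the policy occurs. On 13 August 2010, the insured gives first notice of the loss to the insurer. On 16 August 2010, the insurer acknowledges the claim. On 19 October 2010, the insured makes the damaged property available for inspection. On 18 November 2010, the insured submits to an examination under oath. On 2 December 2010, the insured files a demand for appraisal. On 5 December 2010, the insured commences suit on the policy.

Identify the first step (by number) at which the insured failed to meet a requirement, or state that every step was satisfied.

(1) due by 12 August 2010 + 89 days = 9 November 2010; done 13 August 2010 — timely.
(2) due by 13 August 2010 + 60 days = 12 October 2010; 19 October 2010 misses that deadline by 7 days.

Step 2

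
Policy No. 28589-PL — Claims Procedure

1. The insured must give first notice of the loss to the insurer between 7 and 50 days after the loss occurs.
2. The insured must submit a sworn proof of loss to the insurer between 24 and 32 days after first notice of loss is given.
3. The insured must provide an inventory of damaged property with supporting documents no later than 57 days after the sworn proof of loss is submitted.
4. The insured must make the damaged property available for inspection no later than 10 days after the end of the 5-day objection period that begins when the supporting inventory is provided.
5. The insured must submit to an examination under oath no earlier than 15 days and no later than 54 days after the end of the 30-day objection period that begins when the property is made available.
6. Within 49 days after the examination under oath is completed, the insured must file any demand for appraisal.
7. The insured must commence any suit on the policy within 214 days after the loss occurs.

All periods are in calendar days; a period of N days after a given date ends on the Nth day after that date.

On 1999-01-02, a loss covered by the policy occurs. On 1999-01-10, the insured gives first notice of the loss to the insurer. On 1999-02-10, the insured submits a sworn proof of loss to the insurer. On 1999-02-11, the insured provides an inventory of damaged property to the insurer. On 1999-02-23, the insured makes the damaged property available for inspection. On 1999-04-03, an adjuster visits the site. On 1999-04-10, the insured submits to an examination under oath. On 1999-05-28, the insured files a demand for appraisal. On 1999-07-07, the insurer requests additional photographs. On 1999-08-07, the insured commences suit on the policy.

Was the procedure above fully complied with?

No

(1) the permitted window runs from 1999-01-02 + 7 = 1999-01-09 to 1999-01-02 + 50 = 1999-02-21; done 1999-01-10 — within the window.
(2) the permitted window runs from 1999-01-10 + 24 = 1999-02-03 to 1999-01-10 + 32 = 1999-02-11; done 1999-02-10 — within the window.
(3) due by 1999-02-10 + 57 days = 1999-04-08; completed 1999-02-11, before the deadline.
(4) due by 1999-02-16 + 10 days = 1999-02-26; done 1999-02-23 — timely.
(5) the permitted window runs from 1999-03-25 + 15 = 1999-04-09 to 1999-03-25 + 54 = 1999-05-18; done 1999-04-10 — within the window.
(6) due by 1999-04-10 + 49 days = 1999-05-29; completed 1999-05-28, before the deadline.
(7) due by 1999-01-02 + 214 days = 1999-08-04; not done until 1999-08-07, 3 days after the deadline.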